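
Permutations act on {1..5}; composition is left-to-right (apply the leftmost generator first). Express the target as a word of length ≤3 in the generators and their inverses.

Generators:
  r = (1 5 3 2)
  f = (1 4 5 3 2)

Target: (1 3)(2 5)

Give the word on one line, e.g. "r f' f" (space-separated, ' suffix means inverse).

  after r': (1 2 3 5)
  after r': (1 3)(2 5)

r' r'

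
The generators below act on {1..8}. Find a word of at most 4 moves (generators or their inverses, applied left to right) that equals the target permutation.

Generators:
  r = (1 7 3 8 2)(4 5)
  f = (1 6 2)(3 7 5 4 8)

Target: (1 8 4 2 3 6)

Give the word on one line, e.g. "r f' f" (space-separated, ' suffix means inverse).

r' r' f r

  after r': (1 2 8 3 7)(4 5)
  after r': (1 8 7 2 3)
  after f: (1 3 6 2 7)(4 8 5)
  after r: (1 8 4 2 3 6)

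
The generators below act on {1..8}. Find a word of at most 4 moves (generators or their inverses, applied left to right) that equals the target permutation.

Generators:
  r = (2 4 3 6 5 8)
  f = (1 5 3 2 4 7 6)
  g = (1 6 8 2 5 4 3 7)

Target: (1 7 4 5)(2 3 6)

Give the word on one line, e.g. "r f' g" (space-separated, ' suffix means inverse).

  after r': (2 8 5 6 3 4)
  after g': (1 7 3 5)(2 6 4 8)
  after r': (1 7 4 5)(2 3 6)

r' g' r'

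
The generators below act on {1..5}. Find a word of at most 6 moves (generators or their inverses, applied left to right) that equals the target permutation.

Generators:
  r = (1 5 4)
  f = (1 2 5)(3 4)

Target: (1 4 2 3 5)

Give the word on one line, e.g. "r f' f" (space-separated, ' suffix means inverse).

r' f r f'

  after r': (1 4 5)
  after f: (1 3 4)(2 5)
  after r: (1 3)(2 4 5)
  after f': (1 4 2 3 5)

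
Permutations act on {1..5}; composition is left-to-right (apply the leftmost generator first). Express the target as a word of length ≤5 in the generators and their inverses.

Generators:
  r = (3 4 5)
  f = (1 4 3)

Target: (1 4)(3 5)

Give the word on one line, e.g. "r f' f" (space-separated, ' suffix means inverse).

r f' f' r' f'

  after r: (3 4 5)
  after f': (1 3)(4 5)
  after f': (1 4 5)
  after r': (1 3 5)
  after f': (1 4)(3 5)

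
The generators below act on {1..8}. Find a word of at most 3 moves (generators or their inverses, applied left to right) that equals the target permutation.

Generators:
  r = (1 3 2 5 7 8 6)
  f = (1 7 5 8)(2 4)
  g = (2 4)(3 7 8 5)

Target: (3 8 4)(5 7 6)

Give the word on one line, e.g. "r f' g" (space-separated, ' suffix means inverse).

  after f': (1 8 5 7)(2 4)
  after r': (1 7 6 8 2 4 3)
  after f': (3 8 4)(5 7 6)

f' r' f'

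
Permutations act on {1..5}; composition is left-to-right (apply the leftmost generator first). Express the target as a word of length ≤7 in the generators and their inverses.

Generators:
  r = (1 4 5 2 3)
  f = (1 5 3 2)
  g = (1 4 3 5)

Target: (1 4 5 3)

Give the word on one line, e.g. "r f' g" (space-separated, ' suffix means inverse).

  after f': (1 2 3 5)
  after g: (1 2 5 4 3)
  after g: (1 2)(3 4 5)
  after f': (1 3 4)
  after g': (1 4 5 3)

f' g g f' g'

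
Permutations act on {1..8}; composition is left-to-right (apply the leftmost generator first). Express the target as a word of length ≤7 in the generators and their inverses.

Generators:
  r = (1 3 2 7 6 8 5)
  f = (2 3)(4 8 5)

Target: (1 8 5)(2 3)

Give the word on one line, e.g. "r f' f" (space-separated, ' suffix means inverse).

  after r': (1 5 8 6 7 2 3)
  after f': (1 8 6 7 3)(4 5)
  after f': (1 4 8 6 7 2 3)
  after r: (1 4 5)
  after f: (1 8 5)(2 3)

r' f' f' r f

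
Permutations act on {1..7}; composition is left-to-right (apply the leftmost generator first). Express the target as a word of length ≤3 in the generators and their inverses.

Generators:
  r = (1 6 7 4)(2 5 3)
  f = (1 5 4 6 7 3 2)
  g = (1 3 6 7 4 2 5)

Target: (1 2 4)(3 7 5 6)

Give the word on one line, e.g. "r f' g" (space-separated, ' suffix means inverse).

f' r' f

  after f': (1 2 3 7 6 4 5)
  after r': (1 3 6 7)(2 5 4)
  after f: (1 2 4)(3 7 5 6)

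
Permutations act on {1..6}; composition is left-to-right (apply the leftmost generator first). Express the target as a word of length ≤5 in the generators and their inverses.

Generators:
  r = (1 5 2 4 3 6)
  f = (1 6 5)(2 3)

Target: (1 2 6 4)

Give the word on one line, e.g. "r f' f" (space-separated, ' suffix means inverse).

r r r r f

  after r: (1 5 2 4 3 6)
  after r: (1 2 3)(4 6 5)
  after r: (1 4)(2 6)(3 5)
  after r: (1 3 2)(4 5 6)
  after f: (1 2 6 4)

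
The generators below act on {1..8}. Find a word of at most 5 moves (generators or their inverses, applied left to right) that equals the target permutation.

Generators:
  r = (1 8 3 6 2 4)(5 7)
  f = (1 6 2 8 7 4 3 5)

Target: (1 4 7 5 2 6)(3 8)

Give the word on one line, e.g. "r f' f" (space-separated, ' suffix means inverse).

r' r' f' r' f'

  after r': (1 4 2 6 3 8)(5 7)
  after r': (1 2 3)(4 6 8)
  after f': (1 6 2 4)(3 5)(7 8)
  after r': (1 3 7)(5 8)
  after f': (1 4 7 5 2 6)(3 8)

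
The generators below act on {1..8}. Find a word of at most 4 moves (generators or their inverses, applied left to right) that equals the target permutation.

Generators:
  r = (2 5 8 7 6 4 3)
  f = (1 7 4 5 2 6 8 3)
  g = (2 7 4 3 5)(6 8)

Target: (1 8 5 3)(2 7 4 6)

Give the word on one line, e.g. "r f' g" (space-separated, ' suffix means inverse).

  after f: (1 7 4 5 2 6 8 3)
  after r: (1 6 7 3)(2 4 8)
  after g': (1 8 5 3)(2 7 4 6)

f r g'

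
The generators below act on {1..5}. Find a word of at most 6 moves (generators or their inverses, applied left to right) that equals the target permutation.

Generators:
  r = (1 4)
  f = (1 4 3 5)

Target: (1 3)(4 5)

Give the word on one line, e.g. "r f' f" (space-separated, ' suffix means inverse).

f r r f

  after f: (1 4 3 5)
  after r: (3 5 4)
  after r: (1 4 3 5)
  after f: (1 3)(4 5)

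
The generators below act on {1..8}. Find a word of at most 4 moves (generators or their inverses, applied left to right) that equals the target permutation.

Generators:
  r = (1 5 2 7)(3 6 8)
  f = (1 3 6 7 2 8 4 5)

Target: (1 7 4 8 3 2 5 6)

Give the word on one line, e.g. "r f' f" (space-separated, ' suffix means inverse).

  after r: (1 5 2 7)(3 6 8)
  after r: (1 2)(3 8 6)(5 7)
  after f': (1 7 4 8 3 2 5 6)

r r f'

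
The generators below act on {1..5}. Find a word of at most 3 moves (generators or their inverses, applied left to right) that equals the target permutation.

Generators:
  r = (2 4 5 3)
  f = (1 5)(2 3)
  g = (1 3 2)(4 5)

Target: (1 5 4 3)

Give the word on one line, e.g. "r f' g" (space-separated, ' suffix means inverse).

  after r': (2 3 5 4)
  after f': (1 5 4 3)

r' f'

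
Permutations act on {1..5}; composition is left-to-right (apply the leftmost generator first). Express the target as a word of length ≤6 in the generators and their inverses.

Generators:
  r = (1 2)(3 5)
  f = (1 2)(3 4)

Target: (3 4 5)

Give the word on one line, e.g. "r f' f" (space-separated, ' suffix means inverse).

  after r': (1 2)(3 5)
  after f': (3 5 4)
  after r': (1 2)(4 5)
  after f: (3 4 5)

r' f' r' f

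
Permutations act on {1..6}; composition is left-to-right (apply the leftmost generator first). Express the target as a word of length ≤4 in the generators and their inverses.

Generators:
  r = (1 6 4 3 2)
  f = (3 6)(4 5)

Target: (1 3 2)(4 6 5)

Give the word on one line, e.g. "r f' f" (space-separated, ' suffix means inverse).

  after f': (3 6)(4 5)
  after r': (1 2 3)(4 5 6)
  after f': (1 2 6 5 3)
  after r': (1 3 2)(4 6 5)

f' r' f' r'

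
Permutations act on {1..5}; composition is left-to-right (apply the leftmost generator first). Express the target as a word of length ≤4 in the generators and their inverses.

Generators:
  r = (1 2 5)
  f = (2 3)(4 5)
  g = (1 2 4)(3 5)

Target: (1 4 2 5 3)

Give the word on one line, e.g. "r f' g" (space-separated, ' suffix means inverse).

r' f r'

  after r': (1 5 2)
  after f: (1 4 5 3 2)
  after r': (1 4 2 5 3)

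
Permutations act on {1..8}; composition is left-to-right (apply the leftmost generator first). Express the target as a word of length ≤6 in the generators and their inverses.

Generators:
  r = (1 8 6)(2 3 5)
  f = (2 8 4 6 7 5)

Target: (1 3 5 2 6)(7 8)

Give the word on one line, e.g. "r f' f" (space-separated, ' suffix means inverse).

  after f: (2 8 4 6 7 5)
  after r: (1 8 4)(2 6 7)(3 5)
  after f': (1 2 4)(3 7 5)
  after r: (1 3 7 2 4 8 6)
  after f: (1 3 5 2 6)(7 8)

f r f' r f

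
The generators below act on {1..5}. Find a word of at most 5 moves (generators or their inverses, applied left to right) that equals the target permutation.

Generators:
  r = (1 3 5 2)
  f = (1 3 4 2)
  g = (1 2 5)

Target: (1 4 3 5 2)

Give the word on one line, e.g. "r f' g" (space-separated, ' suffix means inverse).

r' f r f

  after r': (1 2 5 3)
  after f: (2 5 4)
  after r: (1 3 5 4)
  after f: (1 4 3 5 2)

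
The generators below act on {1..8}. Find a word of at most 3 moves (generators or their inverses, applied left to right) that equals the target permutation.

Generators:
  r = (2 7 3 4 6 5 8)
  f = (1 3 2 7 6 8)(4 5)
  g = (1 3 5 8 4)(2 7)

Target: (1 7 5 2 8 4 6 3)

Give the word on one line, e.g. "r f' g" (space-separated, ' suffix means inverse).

g' r' r'

  after g': (1 4 8 5 3)(2 7)
  after r': (1 3)(4 5 7 8 6)
  after r': (1 7 5 2 8 4 6 3)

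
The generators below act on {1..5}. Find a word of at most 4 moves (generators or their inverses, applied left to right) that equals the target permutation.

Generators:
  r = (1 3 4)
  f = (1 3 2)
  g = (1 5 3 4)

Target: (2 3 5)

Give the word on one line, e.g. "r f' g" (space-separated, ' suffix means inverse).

g f r' g'

  after g: (1 5 3 4)
  after f: (1 5 2)(3 4)
  after r': (1 5 2 4)
  after g': (2 3 5)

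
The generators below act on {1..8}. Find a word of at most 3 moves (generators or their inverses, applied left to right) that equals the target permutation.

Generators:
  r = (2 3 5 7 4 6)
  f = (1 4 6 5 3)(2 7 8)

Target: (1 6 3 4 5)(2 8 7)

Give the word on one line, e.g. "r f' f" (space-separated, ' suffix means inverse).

  after f: (1 4 6 5 3)(2 7 8)
  after f: (1 6 3 4 5)(2 8 7)

f f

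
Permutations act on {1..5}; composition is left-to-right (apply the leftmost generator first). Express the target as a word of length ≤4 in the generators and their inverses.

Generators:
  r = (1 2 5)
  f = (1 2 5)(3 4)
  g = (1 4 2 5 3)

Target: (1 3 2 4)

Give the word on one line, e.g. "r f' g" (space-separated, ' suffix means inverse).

  after f': (1 5 2)(3 4)
  after g: (1 3 2 4)

f' g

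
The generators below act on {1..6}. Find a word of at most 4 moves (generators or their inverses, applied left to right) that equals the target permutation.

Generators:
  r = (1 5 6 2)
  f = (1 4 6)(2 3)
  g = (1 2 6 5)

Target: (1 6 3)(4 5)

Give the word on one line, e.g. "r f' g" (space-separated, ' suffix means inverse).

  after r: (1 5 6 2)
  after f': (1 5 4)(2 6 3)
  after r: (1 6 3)(4 5)

r f' r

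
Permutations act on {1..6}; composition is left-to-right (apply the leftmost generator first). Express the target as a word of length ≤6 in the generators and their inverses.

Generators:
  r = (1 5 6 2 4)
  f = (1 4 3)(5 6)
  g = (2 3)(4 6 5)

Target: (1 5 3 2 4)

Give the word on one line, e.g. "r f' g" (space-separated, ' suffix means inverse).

f' r g' r' r'

  after f': (1 3 4)(5 6)
  after r: (1 3)(2 4 5)
  after g': (1 2 5 3)(4 6)
  after r': (1 6 2)(3 4 5)
  after r': (1 5 3 2 4)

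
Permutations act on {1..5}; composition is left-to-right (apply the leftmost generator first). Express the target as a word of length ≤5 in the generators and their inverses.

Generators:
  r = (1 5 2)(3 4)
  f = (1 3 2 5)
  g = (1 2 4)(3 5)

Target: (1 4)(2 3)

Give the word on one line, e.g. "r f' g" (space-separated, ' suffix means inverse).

r f g g

  after r: (1 5 2)(3 4)
  after f: (2 3 4)
  after g: (1 2 5 3)
  after g: (1 4)(2 3)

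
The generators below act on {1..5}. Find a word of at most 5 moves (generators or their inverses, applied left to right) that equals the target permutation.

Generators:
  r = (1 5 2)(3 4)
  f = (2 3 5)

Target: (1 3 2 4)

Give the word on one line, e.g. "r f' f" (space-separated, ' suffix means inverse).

  after r: (1 5 2)(3 4)
  after f': (1 3 4 2)
  after r': (1 4 5)
  after f: (1 4 2 3 5)
  after r: (1 3 2 4)

r f' r' f r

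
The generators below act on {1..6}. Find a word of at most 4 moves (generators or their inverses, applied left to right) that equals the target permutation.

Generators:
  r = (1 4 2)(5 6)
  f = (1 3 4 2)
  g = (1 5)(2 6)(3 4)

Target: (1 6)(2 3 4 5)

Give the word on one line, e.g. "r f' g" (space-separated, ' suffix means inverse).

  after r': (1 2 4)(5 6)
  after g': (1 6)(2 3 4 5)

r' g'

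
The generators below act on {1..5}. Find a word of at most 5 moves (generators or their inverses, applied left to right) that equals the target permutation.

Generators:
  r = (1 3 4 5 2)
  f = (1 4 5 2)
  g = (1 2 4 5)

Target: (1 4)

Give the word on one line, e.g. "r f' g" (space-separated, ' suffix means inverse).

r g f g' r

  after r: (1 3 4 5 2)
  after g: (1 3 5 4)
  after f: (1 3 2)
  after g': (1 3)(2 5 4)
  after r: (1 4)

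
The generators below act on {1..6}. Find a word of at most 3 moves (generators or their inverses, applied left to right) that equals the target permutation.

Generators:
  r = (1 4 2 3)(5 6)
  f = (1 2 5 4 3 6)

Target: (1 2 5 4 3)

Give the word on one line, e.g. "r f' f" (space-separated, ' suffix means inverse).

  after f': (1 6 3 4 5 2)
  after r: (1 5 3 2 4 6)
  after f': (1 2 5 4 3)

f' r f'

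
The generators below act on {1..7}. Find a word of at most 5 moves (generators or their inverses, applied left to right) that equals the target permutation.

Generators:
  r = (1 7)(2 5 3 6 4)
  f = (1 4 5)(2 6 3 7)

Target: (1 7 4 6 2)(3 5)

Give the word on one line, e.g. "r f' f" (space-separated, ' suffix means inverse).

  after f: (1 4 5)(2 6 3 7)
  after r: (1 2 4 3)(5 7)
  after f': (1 7 4 6 2)(3 5)

f r f'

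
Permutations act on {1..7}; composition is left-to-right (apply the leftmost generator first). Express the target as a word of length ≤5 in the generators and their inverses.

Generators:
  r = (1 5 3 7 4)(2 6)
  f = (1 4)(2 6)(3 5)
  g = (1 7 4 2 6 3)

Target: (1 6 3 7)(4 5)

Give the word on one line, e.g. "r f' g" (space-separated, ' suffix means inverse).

r g' f g'

  after r: (1 5 3 7 4)(2 6)
  after g': (1 5 6 4 3)
  after f: (1 3 4 5 2 6)
  after g': (1 6 3 7)(4 5)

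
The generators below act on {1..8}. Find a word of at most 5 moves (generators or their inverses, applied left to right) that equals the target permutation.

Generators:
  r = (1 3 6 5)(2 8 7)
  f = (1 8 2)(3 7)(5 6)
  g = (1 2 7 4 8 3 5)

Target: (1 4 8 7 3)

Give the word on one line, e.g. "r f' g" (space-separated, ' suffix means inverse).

  after g: (1 2 7 4 8 3 5)
  after r': (1 7 4 2 8)(3 6)
  after r': (1 8 5 6)(4 7)
  after g': (1 4 2)(3 8)(5 6)
  after f': (1 4 8 7 3)

g r' r' g' f'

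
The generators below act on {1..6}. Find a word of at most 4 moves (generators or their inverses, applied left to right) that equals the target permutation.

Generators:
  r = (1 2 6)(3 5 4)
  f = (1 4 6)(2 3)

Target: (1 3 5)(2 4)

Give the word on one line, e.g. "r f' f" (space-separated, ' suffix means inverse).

r f'

  after r: (1 2 6)(3 5 4)
  after f': (1 3 5)(2 4)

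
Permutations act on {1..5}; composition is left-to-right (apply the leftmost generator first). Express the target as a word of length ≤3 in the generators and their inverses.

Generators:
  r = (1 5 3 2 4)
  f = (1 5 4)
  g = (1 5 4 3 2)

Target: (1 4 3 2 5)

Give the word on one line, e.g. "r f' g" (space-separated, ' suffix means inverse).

  after g: (1 5 4 3 2)
  after f: (1 4 3 2 5)

g f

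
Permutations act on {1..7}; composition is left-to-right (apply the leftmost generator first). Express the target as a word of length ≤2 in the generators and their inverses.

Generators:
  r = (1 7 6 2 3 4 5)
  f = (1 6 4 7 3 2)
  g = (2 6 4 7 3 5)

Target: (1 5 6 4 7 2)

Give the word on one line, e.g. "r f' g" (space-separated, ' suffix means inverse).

  after r': (1 5 4 3 2 6 7)
  after f': (1 5 6 4 7 2)

r' f'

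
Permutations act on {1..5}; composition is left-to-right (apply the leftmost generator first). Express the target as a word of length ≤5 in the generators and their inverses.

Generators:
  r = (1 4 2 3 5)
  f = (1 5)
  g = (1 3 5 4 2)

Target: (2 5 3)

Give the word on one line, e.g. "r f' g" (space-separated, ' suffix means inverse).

r' g r g

  after r': (1 5 3 2 4)
  after g: (1 4 3)
  after r: (1 2 3 4 5)
  after g: (2 5 3)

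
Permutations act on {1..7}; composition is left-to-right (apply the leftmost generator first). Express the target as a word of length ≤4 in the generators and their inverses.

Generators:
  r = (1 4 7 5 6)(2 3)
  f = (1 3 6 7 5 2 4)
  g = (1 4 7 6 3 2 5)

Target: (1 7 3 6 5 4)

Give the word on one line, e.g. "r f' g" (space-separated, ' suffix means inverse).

  after r: (1 4 7 5 6)(2 3)
  after f': (1 2)(3 5)(4 6)
  after f': (1 5)(2 4 3 7 6)
  after f': (1 7 3 6 5 4)

r f' f' f'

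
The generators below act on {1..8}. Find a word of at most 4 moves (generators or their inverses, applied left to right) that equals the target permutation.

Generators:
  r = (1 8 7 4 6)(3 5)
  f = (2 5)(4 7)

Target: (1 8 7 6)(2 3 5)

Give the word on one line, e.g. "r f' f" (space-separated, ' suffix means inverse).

  after f': (2 5)(4 7)
  after r: (1 8 7 6)(2 3 5)
  after f: (1 8 4 7 6)(2 3)
  after f: (1 8 7 6)(2 3 5)

f' r f f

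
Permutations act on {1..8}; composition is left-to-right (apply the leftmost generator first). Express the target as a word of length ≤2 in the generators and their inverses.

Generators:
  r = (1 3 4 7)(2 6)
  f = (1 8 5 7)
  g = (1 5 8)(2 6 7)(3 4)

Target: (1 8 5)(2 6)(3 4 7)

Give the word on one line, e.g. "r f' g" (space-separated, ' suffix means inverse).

  after f: (1 8 5 7)
  after r: (1 8 5)(2 6)(3 4 7)

f r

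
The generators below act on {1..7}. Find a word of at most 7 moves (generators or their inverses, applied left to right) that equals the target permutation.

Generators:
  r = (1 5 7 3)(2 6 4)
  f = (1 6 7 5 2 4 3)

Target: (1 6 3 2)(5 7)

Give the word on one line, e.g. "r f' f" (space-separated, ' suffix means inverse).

  after r: (1 5 7 3)(2 6 4)
  after r: (1 7)(2 4 6)(3 5)
  after r: (1 3 7 5)
  after f': (1 4 2 5 3 6)
  after r': (1 6 3 2)(5 7)

r r r f' r'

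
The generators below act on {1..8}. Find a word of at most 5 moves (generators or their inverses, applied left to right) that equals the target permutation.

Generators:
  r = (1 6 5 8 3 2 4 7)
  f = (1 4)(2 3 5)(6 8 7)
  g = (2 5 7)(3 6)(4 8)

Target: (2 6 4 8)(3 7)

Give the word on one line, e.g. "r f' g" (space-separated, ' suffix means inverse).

f' f' g

  after f': (1 4)(2 5 3)(6 7 8)
  after f': (2 3 5)(6 8 7)
  after g: (2 6 4 8)(3 7)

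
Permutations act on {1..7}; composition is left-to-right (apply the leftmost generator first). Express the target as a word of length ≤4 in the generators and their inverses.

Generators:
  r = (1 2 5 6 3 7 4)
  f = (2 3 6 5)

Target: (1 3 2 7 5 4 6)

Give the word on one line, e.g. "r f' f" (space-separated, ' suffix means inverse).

r r r r

  after r: (1 2 5 6 3 7 4)
  after r: (1 5 3 4 2 6 7)
  after r: (1 6 4 5 7 2 3)
  after r: (1 3 2 7 5 4 6)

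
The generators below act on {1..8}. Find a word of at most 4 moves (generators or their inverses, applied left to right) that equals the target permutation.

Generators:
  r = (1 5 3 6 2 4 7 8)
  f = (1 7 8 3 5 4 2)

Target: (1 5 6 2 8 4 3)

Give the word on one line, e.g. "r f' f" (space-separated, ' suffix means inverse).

  after r: (1 5 3 6 2 4 7 8)
  after r: (1 3 2 7)(4 8 5 6)
  after f: (1 5 6 2 8 4 3)

r r f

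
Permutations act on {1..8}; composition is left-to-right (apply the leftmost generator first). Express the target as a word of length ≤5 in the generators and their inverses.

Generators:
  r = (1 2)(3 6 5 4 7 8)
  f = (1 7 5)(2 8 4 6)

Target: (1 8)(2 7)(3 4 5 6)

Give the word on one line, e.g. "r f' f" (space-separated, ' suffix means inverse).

  after f': (1 5 7)(2 6 4 8)
  after r: (1 4 3 6 7 2 5 8)
  after r: (1 7)(2 4 6 8)(3 5)
  after r: (1 8)(2 7)(3 4 5 6)

f' r r r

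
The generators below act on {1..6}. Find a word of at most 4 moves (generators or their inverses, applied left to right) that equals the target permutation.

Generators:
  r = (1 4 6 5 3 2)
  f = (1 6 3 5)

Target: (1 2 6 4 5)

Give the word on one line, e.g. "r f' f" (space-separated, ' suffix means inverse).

r' f'

  after r': (1 2 3 5 6 4)
  after f': (1 2 6 4 5)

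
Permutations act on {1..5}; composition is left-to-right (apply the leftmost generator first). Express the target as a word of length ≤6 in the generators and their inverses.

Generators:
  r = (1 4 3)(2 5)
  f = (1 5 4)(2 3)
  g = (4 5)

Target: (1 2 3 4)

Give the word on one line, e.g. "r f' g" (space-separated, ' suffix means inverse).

  after f: (1 5 4)(2 3)
  after r: (1 2)(3 5)
  after r: (1 5)(2 4 3)
  after r: (1 2 3 5 4)
  after g: (1 2 3 4)

f r r r g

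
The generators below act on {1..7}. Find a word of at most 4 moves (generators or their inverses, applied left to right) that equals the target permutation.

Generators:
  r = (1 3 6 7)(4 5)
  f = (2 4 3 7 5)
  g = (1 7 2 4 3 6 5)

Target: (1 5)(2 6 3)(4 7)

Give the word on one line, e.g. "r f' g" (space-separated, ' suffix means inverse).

  after f': (2 5 7 3 4)
  after g': (1 5)(2 6 3)(4 7)

f' g'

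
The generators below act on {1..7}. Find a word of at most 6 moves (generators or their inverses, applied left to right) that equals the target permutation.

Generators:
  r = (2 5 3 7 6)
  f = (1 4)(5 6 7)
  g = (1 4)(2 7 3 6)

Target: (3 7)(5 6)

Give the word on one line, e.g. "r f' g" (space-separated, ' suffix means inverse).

  after r': (2 6 7 3 5)
  after g': (1 4)(2 3 5 6)
  after r: (1 4)(2 7 6 5)
  after g': (3 7)(5 6)

r' g' r g'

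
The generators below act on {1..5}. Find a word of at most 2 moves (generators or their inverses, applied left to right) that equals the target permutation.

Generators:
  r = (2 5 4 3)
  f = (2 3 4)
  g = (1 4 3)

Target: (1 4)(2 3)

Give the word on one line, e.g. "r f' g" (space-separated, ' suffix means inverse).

  after g': (1 3 4)
  after f: (1 4)(2 3)

g' f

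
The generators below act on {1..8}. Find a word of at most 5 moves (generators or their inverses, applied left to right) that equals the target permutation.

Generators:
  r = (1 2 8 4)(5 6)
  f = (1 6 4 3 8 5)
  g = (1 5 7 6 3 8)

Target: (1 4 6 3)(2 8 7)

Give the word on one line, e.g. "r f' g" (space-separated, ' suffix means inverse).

  after f': (1 5 8 3 4 6)
  after g': (3 4 7 5)(6 8)
  after g': (1 8 7)(3 4 5 6)
  after r: (1 4 6 3)(2 8 7)

f' g' g' r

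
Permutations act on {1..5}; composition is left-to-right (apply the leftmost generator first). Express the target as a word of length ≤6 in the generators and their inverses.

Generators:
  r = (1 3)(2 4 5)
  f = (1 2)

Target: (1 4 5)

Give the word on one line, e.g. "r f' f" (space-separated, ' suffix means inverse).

f r' r' f'

  after f: (1 2)
  after r': (1 5 4 2 3)
  after r': (1 4 5 2)
  after f': (1 4 5)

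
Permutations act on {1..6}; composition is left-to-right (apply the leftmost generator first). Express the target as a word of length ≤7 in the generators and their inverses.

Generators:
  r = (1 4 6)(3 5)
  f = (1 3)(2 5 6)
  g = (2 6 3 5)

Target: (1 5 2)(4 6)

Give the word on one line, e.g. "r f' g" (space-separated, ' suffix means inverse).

  after r: (1 4 6)(3 5)
  after f': (1 4 5)(2 6 3)
  after r': (2 4 3)(5 6)
  after f: (1 3 5 2 4)
  after r': (1 5 2)(4 6)

r f' r' f r'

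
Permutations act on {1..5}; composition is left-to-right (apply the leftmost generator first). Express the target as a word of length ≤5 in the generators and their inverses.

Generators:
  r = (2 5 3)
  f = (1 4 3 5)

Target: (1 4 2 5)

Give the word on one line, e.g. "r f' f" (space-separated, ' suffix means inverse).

  after f: (1 4 3 5)
  after r': (1 4 5)(2 3)
  after r': (1 4 2 5)

f r' r'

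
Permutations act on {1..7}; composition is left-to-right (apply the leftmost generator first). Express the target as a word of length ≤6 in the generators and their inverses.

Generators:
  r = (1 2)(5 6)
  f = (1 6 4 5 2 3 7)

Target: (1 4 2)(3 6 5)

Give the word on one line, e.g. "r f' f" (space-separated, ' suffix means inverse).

r' f' r f

  after r': (1 2)(5 6)
  after f': (1 5)(2 7 3)(4 6)
  after r: (1 6 4 5 2 7 3)
  after f: (1 4 2)(3 6 5)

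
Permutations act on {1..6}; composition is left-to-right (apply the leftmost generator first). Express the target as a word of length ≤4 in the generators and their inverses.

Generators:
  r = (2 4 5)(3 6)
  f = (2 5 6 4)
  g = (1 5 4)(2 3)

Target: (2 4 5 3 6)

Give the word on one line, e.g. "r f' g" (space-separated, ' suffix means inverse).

f r'

  after f: (2 5 6 4)
  after r': (2 4 5 3 6)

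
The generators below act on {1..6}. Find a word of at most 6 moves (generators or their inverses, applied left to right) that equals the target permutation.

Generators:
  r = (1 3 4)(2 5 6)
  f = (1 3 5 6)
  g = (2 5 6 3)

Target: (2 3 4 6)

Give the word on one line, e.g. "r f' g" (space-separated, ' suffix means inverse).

  after g': (2 3 6 5)
  after f: (1 3)(2 5)
  after r': (3 4)(5 6)
  after g': (2 3 4 6)

g' f r' g'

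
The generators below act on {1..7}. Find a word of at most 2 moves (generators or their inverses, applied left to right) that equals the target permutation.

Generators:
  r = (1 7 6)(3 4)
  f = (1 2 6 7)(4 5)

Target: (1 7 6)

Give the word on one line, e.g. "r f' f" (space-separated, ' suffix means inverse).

r' r'

  after r': (1 6 7)(3 4)
  after r': (1 7 6)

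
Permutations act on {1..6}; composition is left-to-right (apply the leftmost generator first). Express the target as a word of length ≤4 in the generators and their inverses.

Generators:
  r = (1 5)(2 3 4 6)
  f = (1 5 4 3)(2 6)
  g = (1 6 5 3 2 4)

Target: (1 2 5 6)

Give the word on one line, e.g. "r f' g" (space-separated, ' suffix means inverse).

  after g': (1 4 2 3 5 6)
  after r: (1 6 5 2 4 3)
  after f': (1 2 5 6)

g' r f'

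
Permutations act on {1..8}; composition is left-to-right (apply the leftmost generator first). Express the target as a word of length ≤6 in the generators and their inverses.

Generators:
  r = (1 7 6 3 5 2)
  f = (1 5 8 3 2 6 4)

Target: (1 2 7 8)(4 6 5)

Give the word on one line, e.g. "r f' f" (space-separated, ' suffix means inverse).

  after r: (1 7 6 3 5 2)
  after f': (1 7 2 4 6 8 5 3)
  after r': (2 4 7 5 6 8 3)
  after f: (1 5 4 7 8 2)(3 6)
  after r: (1 2 7 8)(4 6 5)

r f' r' f r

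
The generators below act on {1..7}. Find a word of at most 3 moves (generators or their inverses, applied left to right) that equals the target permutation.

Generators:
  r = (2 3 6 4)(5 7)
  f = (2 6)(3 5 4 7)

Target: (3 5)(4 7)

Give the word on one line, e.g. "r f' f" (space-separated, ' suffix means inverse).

  after f: (2 6)(3 5 4 7)
  after r: (2 4 5)(3 7 6)
  after r: (3 5)(4 7)

f r r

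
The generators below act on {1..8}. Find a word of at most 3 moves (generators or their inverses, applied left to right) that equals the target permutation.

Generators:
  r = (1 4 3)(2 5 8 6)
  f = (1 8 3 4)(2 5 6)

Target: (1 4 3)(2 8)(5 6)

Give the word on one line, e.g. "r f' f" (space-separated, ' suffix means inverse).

r' r'

  after r': (1 3 4)(2 6 8 5)
  after r': (1 4 3)(2 8)(5 6)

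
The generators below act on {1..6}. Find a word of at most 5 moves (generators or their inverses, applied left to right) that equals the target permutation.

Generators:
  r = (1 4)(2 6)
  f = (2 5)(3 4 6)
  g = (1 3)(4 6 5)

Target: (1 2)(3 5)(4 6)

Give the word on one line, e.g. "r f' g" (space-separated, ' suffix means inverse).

  after f': (2 5)(3 6 4)
  after g: (1 3 5 2 4)
  after f': (1 6 4)(2 3)
  after g: (1 5 4 3 2)
  after f': (1 2)(3 5)(4 6)

f' g f' g f'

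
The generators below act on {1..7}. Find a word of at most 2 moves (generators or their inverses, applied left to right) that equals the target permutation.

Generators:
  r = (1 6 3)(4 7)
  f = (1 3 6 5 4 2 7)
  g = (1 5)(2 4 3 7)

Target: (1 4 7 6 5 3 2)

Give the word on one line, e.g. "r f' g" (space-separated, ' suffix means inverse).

  after g': (1 5)(2 7 3 4)
  after f: (1 4 7 6 5 3 2)

g' f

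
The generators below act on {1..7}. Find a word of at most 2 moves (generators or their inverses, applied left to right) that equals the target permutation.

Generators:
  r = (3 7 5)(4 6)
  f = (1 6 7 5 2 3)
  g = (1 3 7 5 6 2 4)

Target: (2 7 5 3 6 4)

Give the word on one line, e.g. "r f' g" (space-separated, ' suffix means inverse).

  after f': (1 3 2 5 7 6)
  after g': (2 7 5 3 6 4)

f' g'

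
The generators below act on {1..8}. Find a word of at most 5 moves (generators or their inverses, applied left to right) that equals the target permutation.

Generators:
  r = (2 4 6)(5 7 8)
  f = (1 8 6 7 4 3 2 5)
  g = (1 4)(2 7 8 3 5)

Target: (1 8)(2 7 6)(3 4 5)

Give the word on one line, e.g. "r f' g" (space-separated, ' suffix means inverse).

f' g' g'

  after f': (1 5 2 3 4 7 6 8)
  after g': (1 3)(2 8 4)(6 7)
  after g': (1 8)(2 7 6)(3 4 5)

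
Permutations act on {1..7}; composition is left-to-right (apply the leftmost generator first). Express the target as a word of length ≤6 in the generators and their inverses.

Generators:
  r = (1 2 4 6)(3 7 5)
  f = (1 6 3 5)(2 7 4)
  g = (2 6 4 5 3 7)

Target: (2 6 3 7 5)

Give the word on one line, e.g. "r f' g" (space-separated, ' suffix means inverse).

  after f': (1 5 3 6)(2 4 7)
  after g: (1 3 4 2 5 7 6)
  after f: (1 5 4 7 3 2)
  after f: (2 6 3 7 5)

f' g f f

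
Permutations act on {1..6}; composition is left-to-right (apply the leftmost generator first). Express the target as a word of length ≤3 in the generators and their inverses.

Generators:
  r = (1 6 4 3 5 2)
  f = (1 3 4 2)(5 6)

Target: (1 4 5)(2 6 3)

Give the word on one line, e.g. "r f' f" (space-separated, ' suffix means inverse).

  after r: (1 6 4 3 5 2)
  after r: (1 4 5)(2 6 3)

r r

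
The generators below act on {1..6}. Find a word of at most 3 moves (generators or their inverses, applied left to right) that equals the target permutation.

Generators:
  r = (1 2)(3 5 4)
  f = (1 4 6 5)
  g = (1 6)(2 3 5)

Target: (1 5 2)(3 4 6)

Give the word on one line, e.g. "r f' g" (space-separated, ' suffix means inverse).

  after f: (1 4 6 5)
  after r': (1 5 2)(3 4 6)

f r'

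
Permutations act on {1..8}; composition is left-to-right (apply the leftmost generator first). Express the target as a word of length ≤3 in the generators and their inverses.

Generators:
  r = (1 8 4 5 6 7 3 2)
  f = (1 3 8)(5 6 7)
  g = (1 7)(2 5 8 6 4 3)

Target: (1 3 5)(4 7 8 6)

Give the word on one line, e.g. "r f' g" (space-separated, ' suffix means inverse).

g' r

  after g': (1 7)(2 3 4 6 8 5)
  after r: (1 3 5)(4 7 8 6)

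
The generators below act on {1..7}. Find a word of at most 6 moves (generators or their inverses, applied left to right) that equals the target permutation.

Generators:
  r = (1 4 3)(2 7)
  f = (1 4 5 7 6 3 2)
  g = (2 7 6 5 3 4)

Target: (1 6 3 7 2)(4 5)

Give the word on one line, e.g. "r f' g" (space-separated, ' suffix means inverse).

  after g: (2 7 6 5 3 4)
  after r': (1 3)(4 7 6 5)
  after f': (1 6 4 5)(2 3)
  after r: (1 6 3 7 2)(4 5)

g r' f' r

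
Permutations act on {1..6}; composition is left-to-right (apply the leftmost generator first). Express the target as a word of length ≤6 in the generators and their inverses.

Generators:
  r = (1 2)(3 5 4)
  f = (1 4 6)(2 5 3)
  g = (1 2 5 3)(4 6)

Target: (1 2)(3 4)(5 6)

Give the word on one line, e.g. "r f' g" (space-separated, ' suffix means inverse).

  after r: (1 2)(3 5 4)
  after f: (1 5 6)(2 4)
  after g: (1 3)(2 6)(4 5)
  after f: (1 2)(3 4)(5 6)

r f g f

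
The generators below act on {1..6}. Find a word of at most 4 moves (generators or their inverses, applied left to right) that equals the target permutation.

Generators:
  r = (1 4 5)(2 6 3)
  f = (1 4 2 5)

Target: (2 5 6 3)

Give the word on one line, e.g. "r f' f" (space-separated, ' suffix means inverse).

f' r

  after f': (1 5 2 4)
  after r: (2 5 6 3)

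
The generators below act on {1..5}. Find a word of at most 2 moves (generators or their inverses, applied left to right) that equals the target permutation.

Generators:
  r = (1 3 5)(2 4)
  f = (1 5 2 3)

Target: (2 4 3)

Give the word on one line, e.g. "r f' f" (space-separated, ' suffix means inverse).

r f

  after r: (1 3 5)(2 4)
  after f: (2 4 3)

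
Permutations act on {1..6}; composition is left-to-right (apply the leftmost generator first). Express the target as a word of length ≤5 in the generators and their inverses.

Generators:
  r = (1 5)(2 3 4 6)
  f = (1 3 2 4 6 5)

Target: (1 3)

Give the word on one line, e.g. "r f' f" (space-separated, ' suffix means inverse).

  after f': (1 5 6 4 2 3)
  after f': (1 6 2)(3 5 4)
  after r': (1 4 2 5 3)
  after f': (1 2 6 4 3 5)
  after r: (1 3)

f' f' r' f' r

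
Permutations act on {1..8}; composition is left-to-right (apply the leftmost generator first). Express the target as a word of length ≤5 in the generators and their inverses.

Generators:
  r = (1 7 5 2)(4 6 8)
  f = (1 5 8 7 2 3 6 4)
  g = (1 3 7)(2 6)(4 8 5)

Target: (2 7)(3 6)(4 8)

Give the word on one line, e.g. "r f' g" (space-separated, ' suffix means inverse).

r' r' g' f' f'

  after r': (1 2 5 7)(4 8 6)
  after r': (1 5)(2 7)(4 6 8)
  after g': (1 8 5 7 6 4 2 3)
  after f': (1 5 8)(3 4 7)
  after f': (2 7)(3 6)(4 8)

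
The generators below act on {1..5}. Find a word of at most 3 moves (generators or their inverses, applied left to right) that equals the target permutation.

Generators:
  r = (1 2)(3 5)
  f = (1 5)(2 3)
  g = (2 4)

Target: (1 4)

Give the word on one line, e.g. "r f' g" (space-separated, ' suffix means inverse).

r g' r'

  after r: (1 2)(3 5)
  after g': (1 4 2)(3 5)
  after r': (1 4)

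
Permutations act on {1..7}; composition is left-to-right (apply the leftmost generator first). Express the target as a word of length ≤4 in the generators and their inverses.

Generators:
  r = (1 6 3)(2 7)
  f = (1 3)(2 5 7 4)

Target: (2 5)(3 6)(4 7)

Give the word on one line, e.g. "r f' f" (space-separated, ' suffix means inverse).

r' r' f r'

  after r': (1 3 6)(2 7)
  after r': (1 6 3)
  after f: (1 6)(2 5 7 4)
  after r': (2 5)(3 6)(4 7)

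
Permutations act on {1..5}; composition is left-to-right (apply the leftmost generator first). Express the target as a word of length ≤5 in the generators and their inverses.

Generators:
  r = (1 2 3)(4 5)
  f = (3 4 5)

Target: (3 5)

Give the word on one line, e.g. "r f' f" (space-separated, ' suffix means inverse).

r' r' r' f f

  after r': (1 3 2)(4 5)
  after r': (1 2 3)
  after r': (4 5)
  after f: (3 4)
  after f: (3 5)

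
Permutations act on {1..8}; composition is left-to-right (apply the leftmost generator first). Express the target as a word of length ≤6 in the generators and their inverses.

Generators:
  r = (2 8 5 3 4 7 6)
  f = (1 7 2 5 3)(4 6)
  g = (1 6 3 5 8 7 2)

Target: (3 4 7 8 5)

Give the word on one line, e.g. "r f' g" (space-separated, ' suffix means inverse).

  after g': (1 2 7 8 5 3 6)
  after r': (1 6)(2 4 3 7)
  after f: (1 4)(2 6 7 5 3)
  after r': (1 3 6 4)(2 7 8)
  after f: (3 4 7 8 5)

g' r' f r' f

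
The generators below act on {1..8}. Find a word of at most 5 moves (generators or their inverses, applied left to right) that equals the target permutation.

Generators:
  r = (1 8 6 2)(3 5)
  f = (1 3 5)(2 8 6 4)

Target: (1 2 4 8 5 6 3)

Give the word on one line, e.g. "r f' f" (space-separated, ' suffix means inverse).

r' f' r f

  after r': (1 2 6 8)(3 5)
  after f': (1 4 6 2 8 5)
  after r: (1 4 2 6)(3 5 8)
  after f: (1 2 4 8 5 6 3)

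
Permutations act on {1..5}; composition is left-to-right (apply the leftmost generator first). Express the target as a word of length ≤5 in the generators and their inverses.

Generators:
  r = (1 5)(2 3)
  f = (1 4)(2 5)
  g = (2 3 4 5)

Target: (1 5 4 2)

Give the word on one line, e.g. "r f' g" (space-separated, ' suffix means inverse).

r' g' f' r'

  after r': (1 5)(2 3)
  after g': (1 4 3 5)
  after f': (2 5 4 3)
  after r': (1 5 4 2)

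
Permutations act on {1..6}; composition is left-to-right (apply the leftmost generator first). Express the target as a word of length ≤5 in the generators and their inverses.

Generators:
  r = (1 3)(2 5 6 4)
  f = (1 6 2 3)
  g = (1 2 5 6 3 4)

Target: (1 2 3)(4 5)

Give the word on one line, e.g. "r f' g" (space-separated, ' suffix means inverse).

f r' r'

  after f: (1 6 2 3)
  after r': (1 5 2)(4 6)
  after r': (1 2 3)(4 5)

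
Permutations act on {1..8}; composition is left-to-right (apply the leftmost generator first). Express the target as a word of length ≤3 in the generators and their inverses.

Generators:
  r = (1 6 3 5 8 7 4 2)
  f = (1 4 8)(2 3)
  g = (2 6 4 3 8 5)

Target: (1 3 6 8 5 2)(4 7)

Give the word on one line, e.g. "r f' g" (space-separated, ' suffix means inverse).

  after r': (1 2 4 7 8 5 3 6)
  after f': (1 3 6 8 5 2)(4 7)

r' f'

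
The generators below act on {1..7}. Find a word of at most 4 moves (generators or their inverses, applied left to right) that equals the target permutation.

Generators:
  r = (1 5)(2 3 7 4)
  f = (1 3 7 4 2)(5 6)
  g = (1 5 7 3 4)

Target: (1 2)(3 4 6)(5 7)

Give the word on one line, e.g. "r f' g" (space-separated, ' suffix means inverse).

  after g': (1 4 3 7 5)
  after f': (1 7 6 5 2 4)
  after r: (1 4 5 3 7 6)
  after f: (1 2)(3 4 6)(5 7)

g' f' r f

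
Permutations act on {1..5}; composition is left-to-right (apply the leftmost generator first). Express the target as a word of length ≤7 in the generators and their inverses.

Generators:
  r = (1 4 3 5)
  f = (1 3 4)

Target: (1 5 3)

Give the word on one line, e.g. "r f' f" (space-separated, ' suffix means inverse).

r r f r r

  after r: (1 4 3 5)
  after r: (1 3)(4 5)
  after f: (1 4 5)
  after r: (1 3 5 4)
  after r: (1 5 3)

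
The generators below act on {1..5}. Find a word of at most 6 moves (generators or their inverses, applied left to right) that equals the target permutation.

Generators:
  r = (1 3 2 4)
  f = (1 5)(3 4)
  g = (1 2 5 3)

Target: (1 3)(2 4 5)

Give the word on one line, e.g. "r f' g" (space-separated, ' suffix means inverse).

g r' f g' f'

  after g: (1 2 5 3)
  after r': (1 3 4 2 5)
  after f: (1 4 2)
  after g': (1 4)(2 3 5)
  after f': (1 3)(2 4 5)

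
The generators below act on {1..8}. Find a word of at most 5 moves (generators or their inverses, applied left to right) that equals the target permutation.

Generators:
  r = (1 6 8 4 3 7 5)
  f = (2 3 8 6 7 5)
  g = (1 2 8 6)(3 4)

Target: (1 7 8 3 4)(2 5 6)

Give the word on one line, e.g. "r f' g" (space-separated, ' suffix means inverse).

r f' f' r

  after r: (1 6 8 4 3 7 5)
  after f': (1 8 4 2 5)(3 6)
  after f': (1 3 8 4 5)(2 7 6)
  after r: (1 7 8 3 4)(2 5 6)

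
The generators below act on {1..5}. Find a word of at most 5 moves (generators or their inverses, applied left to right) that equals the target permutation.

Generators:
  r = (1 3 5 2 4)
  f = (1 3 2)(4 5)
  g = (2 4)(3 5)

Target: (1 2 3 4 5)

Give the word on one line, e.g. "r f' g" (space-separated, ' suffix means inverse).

  after g': (2 4)(3 5)
  after f: (1 3 4)(2 5)
  after g: (1 5 4)(2 3)
  after r': (1 3 5 2)
  after f: (1 2 3 4 5)

g' f g r' f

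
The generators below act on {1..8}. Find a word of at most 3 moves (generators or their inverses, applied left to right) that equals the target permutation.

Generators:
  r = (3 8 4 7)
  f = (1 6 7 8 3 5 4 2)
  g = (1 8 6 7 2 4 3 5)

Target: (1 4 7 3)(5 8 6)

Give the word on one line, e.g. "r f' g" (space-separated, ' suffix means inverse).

f' g' r'

  after f': (1 2 4 5 3 8 7 6)
  after g': (1 7 8 6 5 4 3)
  after r': (1 4 7 3)(5 8 6)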